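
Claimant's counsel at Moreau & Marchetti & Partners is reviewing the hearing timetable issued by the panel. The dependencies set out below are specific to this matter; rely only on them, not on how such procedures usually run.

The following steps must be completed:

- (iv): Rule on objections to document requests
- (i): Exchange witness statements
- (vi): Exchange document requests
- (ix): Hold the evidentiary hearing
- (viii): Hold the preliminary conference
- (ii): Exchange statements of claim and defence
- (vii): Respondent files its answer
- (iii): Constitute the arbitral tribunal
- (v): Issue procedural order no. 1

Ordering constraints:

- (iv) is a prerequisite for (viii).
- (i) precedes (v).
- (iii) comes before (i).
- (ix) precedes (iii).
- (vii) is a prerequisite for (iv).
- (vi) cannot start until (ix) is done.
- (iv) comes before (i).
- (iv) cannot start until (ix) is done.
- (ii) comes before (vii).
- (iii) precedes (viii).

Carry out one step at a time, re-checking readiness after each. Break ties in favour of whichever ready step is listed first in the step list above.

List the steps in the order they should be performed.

Nothing is required for (ix) and (ii). (ix) is listed earlier → (ix) first.
Ready: (vi), (ii) and (iii). (vi) is listed earlier → (vi).
(ii) and (iii) are both available; (ii) is listed earlier → (ii).
Now (vii) and (iii) have their prerequisites met. (vii) is listed earlier, so (vii) next.
(iv) and (iii) are both available; (iv) is listed earlier → (iv).
That leaves (iii) as the only ready step → (iii).
(i) and (viii) are both available; (i) is listed earlier → (i).
(viii) and (v) are both available; (viii) is listed earlier → (viii).
Next only (v) has its prerequisites met → (v).

(ix) (vi) (ii) (vii) (iv) (iii) (i) (viii) (v)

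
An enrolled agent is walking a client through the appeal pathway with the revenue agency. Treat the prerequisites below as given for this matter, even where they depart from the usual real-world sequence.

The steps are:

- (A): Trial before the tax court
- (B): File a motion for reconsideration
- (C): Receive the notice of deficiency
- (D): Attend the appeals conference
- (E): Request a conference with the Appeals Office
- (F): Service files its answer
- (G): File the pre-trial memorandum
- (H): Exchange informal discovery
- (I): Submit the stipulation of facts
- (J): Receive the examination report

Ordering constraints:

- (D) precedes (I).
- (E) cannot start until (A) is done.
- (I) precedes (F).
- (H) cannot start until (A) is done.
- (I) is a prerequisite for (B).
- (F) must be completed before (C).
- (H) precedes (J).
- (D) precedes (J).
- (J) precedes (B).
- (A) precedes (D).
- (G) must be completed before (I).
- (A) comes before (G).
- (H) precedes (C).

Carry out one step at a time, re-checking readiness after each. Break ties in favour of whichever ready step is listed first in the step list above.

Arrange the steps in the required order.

(A) is the only step with nothing outstanding, so it goes first.
(D), (E), (G) and (H) are all available; (D) is listed earlier → (D).
(E), (G) and (H) are all available; (E) is listed earlier → (E).
Ready: (G) and (H). (G) is listed earlier → (G).
(I) now also ready, so the ready set is {(H), (I)}; (H) is listed earlier → (H).
(I) and (J) are both available; (I) is listed earlier → (I).
Ready: (F) and (J). (F) is listed earlier → (F).
(C) now also ready, so the ready set is {(C), (J)}; (C) is listed earlier → (C).
(J) needed (D) and (H), now all done → (J).
(B) is the only step now ready → (B).

(A) (D) (E) (G) (H) (I) (F) (C) (J) (B)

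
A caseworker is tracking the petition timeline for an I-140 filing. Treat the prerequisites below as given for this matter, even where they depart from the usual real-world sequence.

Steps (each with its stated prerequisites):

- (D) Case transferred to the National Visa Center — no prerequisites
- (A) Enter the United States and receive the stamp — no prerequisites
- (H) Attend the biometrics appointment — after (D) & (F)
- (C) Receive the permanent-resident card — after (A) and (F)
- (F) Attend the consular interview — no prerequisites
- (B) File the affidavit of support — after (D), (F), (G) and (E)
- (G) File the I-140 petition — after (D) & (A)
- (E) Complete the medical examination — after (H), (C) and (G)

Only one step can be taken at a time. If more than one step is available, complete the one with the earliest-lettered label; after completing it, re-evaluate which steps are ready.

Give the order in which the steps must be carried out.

Nothing is required for (A), (D) and (F). (A) has the earlier label → (A) first.
Now (D) and (F) have their prerequisites met. (D) has the earlier label, so (D) next.
(F) and (G) are both available; (F) has the earlier label → (F).
(C) and (H) now also ready, so the ready set is {(C), (G), (H)}; (C) has the earlier label → (C).
Ready: (G) and (H). (G) has the earlier label → (G).
(H) is the only step now ready → (H).
(E) is the only step now ready → (E).
(B) needed (D), (E), (F) and (G), now all done → (B).

(A), (D), (F), (C), (G), (H), (E), (B)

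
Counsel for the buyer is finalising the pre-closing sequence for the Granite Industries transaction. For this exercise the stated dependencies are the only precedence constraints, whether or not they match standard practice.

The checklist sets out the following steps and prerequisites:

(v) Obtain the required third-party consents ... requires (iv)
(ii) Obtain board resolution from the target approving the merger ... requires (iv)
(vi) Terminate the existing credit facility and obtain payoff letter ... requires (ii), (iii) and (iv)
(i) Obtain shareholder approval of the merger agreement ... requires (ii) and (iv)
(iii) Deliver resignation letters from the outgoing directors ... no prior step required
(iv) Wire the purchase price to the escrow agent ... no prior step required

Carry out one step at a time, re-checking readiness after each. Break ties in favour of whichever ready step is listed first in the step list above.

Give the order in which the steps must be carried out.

(iii) (iv) (v) (ii) (vi) (i)

Nothing is required for (iii) and (iv). (iii) is listed earlier → (iii) first.
That leaves (iv) as the only ready step → (iv).
Ready: (v) and (ii). (v) is listed earlier → (v).
Next only (ii) has its prerequisites met → (ii).
Now (vi) and (i) have their prerequisites met. (vi) is listed earlier, so (vi) next.
(i) needed (ii) and (iv), now all done → (i).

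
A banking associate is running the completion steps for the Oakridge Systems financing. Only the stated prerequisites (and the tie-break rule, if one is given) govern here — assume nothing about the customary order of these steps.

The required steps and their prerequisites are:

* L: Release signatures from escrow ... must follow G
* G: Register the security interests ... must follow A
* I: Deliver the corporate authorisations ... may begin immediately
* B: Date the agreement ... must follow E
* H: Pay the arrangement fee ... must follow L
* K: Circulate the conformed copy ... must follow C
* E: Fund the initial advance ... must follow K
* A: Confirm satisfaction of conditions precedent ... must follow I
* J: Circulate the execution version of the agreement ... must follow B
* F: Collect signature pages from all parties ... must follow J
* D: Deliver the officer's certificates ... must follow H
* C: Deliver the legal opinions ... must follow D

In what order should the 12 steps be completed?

I is the only step with nothing outstanding, so it goes first.
A is the only step now ready → A.
Next only G has its prerequisites met → G.
L needed G, now all done → L.
That leaves H as the only ready step → H.
Next only D has its prerequisites met → D.
C needed D, now all done → C.
Next only K has its prerequisites met → K.
E needed K, now all done → E.
B needed E, now all done → B.
J needed B, now all done → J.
F needed J, now all done → F.

I A G L H D C K E B J F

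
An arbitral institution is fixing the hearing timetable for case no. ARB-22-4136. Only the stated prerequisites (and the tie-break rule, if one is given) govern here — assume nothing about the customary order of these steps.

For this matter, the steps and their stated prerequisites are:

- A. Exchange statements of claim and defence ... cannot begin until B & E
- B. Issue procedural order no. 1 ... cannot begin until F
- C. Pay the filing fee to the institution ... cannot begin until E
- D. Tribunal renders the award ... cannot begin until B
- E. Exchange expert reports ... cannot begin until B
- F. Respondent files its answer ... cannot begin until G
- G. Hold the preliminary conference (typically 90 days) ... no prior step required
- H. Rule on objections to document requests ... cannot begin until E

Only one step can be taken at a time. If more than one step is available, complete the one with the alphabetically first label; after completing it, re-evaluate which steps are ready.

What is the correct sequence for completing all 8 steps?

Only G has no prerequisites, so it is first.
Next only F has its prerequisites met → F.
B needed F, now all done → B.
D and E are both available; D has the earlier label → D.
E is the only step now ready → E.
Now A, C and H have their prerequisites met. A has the earlier label, so A next.
Now C and H have their prerequisites met. C has the earlier label, so C next.
Next only H has its prerequisites met → H.

G, F, B, D, E, A, C, H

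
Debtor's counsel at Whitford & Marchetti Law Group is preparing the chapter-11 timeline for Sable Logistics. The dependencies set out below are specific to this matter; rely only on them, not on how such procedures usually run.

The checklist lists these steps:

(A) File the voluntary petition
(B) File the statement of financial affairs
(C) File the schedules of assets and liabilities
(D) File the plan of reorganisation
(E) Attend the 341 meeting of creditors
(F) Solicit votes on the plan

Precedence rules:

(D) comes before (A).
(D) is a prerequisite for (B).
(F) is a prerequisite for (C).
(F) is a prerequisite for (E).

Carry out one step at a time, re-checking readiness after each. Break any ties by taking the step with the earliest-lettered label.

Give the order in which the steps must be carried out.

(D), (A), (B), (F), (C), (E)

(D) and (F) have no prerequisites; (D) has the earlier label, so (D) is first.
Ready: (A), (B) and (F). (A) has the earlier label → (A).
Ready: (B) and (F). (B) has the earlier label → (B).
(F) is the only step now ready → (F).
Ready: (C) and (E). (C) has the earlier label → (C).
(E) needed (F), now all done → (E).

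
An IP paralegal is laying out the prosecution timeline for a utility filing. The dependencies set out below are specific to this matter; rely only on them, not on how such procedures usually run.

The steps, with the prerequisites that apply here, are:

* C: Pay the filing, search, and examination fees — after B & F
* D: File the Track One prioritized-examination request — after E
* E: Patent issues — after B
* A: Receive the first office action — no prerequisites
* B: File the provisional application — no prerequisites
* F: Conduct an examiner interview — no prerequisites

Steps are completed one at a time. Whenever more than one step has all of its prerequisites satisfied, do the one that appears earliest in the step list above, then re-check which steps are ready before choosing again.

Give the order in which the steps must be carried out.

A B E D F C

A, B and F have no prerequisites; A is listed earlier, so A is first.
Ready: B and F. B is listed earlier → B.
E now also ready, so the ready set is {E, F}; E is listed earlier → E.
D now also ready, so the ready set is {D, F}; D is listed earlier → D.
F is the only step now ready → F.
Next only C has its prerequisites met → C.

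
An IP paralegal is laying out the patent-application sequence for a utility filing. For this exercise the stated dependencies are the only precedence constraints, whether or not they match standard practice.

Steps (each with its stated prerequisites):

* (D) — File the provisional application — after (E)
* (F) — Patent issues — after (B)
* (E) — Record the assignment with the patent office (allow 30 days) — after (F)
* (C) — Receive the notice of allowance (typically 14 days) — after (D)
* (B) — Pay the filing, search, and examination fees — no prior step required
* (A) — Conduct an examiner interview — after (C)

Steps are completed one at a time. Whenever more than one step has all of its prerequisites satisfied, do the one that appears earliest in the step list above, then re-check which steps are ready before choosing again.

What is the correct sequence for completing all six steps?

(B) is the only step with nothing outstanding, so it goes first.
(F) needed (B), now all done → (F).
(E) needed (F), now all done → (E).
(D) needed (E), now all done → (D).
That leaves (C) as the only ready step → (C).
(A) needed (C), now all done → (A).

(B), (F), (E), (D), (C), (A)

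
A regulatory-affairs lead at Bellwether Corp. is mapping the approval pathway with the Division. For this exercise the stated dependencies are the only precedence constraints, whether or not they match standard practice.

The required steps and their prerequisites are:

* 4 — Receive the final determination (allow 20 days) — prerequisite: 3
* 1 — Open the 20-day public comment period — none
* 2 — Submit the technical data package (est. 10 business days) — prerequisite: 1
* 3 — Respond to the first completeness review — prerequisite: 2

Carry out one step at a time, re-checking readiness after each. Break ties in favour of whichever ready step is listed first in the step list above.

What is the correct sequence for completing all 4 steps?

1 → 2 → 3 → 4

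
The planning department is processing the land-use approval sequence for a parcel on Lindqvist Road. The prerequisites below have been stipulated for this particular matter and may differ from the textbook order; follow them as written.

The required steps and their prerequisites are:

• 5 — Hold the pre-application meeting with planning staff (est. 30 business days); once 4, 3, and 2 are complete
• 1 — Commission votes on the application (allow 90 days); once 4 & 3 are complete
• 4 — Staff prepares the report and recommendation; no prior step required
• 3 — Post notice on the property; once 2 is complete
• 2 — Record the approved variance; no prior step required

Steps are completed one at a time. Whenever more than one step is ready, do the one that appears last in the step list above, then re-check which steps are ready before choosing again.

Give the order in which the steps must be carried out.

2 and 4 have no prerequisites; 2 is listed later, so 2 is first.
3 now also ready, so the ready set is {3, 4}; 3 is listed later → 3.
That leaves 4 as the only ready step → 4.
Ready: 1 and 5. 1 is listed later → 1.
That leaves 5 as the only ready step → 5.

2, 3, 4, 1, 5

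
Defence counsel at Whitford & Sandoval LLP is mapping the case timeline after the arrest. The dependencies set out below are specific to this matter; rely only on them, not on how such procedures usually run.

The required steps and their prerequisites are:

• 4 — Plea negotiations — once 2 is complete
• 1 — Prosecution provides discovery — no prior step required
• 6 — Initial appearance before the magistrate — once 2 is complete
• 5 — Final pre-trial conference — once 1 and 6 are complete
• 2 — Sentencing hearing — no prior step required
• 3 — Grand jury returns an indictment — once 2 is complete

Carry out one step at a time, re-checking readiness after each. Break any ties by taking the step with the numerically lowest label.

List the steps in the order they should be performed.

1 2 3 4 6 5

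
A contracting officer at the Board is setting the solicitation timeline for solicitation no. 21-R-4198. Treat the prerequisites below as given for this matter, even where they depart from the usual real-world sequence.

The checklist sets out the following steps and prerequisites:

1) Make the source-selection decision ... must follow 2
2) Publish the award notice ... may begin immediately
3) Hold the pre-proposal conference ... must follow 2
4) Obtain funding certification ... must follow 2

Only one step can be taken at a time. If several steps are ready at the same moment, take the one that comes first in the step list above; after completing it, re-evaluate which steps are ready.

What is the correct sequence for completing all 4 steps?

2 → 1 → 3 → 4

Only 2 has no prerequisites, so it is first.
1, 3 and 4 are all available; 1 is listed earlier → 1.
Now 3 and 4 have their prerequisites met. 3 is listed earlier, so 3 next.
4 is the only step now ready → 4.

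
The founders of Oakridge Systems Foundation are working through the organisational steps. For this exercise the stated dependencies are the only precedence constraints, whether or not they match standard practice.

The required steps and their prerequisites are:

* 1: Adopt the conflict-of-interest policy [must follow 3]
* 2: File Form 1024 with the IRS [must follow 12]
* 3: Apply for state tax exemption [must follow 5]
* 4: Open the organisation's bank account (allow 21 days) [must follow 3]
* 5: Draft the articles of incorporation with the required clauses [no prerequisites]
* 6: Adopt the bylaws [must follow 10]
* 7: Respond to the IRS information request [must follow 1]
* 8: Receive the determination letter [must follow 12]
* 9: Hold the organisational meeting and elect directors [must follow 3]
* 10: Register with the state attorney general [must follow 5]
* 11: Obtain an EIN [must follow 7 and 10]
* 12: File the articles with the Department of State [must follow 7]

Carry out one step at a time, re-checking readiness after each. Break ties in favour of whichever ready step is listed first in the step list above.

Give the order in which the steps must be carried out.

5 → 3 → 1 → 4 → 7 → 9 → 10 → 6 → 11 → 12 → 2 → 8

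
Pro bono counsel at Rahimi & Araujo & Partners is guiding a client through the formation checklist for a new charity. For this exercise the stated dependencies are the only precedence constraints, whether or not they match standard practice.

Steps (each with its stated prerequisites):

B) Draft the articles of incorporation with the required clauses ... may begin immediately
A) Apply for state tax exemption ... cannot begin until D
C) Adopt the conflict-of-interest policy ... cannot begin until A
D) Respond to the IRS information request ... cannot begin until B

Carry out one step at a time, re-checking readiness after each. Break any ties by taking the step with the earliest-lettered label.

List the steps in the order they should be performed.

B is the only step with nothing outstanding, so it goes first.
Next only D has its prerequisites met → D.
A needed D, now all done → A.
That leaves C as the only ready step → C.

B → D → A → C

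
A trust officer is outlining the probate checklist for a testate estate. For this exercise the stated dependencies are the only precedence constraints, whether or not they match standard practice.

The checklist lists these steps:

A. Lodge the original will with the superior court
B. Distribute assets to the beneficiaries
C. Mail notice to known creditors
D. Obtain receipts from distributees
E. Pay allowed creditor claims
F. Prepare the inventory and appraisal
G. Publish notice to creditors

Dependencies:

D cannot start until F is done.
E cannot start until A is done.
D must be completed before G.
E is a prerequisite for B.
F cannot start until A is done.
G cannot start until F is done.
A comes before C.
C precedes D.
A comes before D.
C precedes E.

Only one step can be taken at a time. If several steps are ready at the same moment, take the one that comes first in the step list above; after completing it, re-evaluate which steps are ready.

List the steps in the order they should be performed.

A, C, E, B, F, D, G

Only A has no prerequisites, so it is first.
C and F are both available; C is listed earlier → C.
E now also ready, so the ready set is {E, F}; E is listed earlier → E.
B and F are both available; B is listed earlier → B.
F is the only step now ready → F.
D is the only step now ready → D.
G needed D and F, now all done → G.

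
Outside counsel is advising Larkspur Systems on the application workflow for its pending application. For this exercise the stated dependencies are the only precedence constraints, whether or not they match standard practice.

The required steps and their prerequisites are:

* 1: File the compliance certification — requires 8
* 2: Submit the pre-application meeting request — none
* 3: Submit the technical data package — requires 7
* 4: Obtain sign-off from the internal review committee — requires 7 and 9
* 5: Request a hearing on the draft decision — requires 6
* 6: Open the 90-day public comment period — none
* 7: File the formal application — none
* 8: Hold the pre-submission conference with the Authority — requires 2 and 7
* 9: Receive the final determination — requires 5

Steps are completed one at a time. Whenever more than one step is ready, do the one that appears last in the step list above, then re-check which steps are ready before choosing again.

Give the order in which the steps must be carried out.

7 → 6 → 5 → 9 → 4 → 3 → 2 → 8 → 1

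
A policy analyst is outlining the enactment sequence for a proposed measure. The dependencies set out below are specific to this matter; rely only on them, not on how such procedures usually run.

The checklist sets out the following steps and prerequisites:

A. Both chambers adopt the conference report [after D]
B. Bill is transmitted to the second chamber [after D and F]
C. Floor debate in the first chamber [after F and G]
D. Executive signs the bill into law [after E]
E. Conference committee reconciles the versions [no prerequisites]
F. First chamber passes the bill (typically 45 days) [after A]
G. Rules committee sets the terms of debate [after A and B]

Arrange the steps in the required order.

E has no prerequisites → E first.
Next only D has its prerequisites met → D.
A is the only step now ready → A.
F is the only step now ready → F.
B needed D and F, now all done → B.
G needed A and B, now all done → G.
C needed F and G, now all done → C.

E, D, A, F, B, G, C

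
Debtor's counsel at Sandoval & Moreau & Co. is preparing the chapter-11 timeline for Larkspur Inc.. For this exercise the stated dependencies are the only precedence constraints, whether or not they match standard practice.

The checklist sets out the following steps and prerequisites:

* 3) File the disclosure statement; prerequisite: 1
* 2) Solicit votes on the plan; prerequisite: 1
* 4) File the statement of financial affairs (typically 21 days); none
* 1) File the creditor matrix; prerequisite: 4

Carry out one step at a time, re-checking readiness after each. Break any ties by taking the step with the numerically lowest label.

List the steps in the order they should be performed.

4, 1, 2, 3

4 has no prerequisites → 4 first.
That leaves 1 as the only ready step → 1.
2 and 3 are both available; 2 has the earlier label → 2.
3 needed 1, now all done → 3.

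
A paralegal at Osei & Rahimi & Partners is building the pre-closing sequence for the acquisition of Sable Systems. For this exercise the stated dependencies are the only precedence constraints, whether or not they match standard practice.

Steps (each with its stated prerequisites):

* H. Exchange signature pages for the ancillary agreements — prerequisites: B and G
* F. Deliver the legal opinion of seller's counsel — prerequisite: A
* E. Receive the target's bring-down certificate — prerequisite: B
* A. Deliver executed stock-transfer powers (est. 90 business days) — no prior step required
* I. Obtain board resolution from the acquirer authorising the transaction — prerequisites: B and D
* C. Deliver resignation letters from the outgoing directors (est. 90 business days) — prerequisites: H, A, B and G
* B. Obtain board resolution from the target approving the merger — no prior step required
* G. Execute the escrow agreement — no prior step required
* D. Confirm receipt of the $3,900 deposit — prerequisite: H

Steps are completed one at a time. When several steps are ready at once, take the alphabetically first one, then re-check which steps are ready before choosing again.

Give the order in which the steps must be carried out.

A B E F G H C D I

Nothing is required for A, B and G. A has the earlier label → A first.
Ready: B, F and G. B has the earlier label → B.
E now also ready, so the ready set is {E, F, G}; E has the earlier label → E.
Ready: F and G. F has the earlier label → F.
Next only G has its prerequisites met → G.
That leaves H as the only ready step → H.
Ready: C and D. C has the earlier label → C.
That leaves D as the only ready step → D.
That leaves I as the only ready step → I.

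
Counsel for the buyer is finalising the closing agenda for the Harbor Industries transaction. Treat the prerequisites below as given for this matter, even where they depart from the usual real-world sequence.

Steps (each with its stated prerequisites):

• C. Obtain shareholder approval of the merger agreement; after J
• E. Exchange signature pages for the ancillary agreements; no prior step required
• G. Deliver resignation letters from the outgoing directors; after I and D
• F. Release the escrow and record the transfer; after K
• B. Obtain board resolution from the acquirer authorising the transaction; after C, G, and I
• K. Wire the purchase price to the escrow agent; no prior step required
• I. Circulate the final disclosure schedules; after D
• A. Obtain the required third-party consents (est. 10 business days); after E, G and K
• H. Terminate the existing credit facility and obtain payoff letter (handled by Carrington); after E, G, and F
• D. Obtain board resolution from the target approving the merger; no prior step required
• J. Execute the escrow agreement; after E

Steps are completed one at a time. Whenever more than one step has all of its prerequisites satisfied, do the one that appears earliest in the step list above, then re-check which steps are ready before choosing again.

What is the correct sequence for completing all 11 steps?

Nothing is required for E, K and D. E is listed earlier → E first.
J now also ready, so the ready set is {K, D, J}; K is listed earlier → K.
F, D and J are all available; F is listed earlier → F.
Ready: D and J. D is listed earlier → D.
Now I and J have their prerequisites met. I is listed earlier, so I next.
Ready: G and J. G is listed earlier → G.
Ready: A, H and J. A is listed earlier → A.
H and J are both available; H is listed earlier → H.
J needed E, now all done → J.
C needed J, now all done → C.
That leaves B as the only ready step → B.

E K F D I G A H J C B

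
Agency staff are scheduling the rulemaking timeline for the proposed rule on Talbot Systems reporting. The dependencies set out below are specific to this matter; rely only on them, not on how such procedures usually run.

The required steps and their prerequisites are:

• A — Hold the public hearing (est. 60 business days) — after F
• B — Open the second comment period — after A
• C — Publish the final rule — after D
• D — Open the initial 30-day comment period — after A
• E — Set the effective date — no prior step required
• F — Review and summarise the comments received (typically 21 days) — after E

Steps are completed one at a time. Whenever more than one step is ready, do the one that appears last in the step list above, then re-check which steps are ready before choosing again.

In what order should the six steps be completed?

E has no prerequisites → E first.
F is the only step now ready → F.
That leaves A as the only ready step → A.
Now D and B have their prerequisites met. D is listed later, so D next.
C now also ready, so the ready set is {C, B}; C is listed later → C.
Next only B has its prerequisites met → B.

E, F, A, D, C, B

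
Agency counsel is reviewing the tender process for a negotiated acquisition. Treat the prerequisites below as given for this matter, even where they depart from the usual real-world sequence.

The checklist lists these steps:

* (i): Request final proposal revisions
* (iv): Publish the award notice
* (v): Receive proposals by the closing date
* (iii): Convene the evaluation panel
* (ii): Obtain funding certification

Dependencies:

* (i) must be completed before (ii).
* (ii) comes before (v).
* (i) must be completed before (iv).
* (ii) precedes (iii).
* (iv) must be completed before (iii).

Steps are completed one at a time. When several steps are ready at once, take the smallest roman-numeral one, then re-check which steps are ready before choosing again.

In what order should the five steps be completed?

Only (i) has no prerequisites, so it is first.
Ready: (ii) and (iv). (ii) has the earlier label → (ii).
Ready: (iv) and (v). (iv) has the earlier label → (iv).
Ready: (iii) and (v). (iii) has the earlier label → (iii).
Next only (v) has its prerequisites met → (v).

(i), (ii), (iv), (iii), (v)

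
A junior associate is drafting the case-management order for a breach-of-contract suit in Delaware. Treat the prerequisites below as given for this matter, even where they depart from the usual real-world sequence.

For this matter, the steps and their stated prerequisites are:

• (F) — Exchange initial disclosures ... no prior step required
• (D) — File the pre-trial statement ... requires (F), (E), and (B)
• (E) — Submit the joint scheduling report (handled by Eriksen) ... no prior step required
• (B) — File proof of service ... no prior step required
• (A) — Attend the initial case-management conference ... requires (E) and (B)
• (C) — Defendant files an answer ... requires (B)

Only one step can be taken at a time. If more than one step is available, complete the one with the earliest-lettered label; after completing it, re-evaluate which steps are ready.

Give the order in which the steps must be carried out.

(B) → (C) → (E) → (A) → (F) → (D)

Nothing is required for (B), (E) and (F). (B) has the earlier label → (B) first.
(C) now also ready, so the ready set is {(C), (E), (F)}; (C) has the earlier label → (C).
Now (E) and (F) have their prerequisites met. (E) has the earlier label, so (E) next.
Now (A) and (F) have their prerequisites met. (A) has the earlier label, so (A) next.
That leaves (F) as the only ready step → (F).
(D) is the only step now ready → (D).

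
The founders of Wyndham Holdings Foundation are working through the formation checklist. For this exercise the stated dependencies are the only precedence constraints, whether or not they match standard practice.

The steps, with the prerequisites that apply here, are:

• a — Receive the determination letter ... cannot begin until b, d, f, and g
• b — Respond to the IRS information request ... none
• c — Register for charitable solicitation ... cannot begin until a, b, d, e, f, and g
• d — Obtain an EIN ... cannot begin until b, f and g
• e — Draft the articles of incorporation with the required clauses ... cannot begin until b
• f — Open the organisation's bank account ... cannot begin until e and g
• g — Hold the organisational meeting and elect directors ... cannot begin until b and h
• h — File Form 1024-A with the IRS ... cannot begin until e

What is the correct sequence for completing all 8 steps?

b e h g f d a c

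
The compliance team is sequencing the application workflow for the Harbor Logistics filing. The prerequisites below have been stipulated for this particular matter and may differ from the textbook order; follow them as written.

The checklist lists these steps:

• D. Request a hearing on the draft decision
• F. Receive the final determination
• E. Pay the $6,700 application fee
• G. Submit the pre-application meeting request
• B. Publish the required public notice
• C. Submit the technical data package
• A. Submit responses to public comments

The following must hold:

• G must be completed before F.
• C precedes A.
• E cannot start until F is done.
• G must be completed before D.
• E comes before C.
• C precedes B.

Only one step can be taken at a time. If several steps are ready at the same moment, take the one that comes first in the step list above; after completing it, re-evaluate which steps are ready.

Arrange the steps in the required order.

G is the only step with nothing outstanding, so it goes first.
D and F are both available; D is listed earlier → D.
F needed G, now all done → F.
E needed F, now all done → E.
That leaves C as the only ready step → C.
B and A are both available; B is listed earlier → B.
A needed C, now all done → A.

G → D → F → E → C → B → A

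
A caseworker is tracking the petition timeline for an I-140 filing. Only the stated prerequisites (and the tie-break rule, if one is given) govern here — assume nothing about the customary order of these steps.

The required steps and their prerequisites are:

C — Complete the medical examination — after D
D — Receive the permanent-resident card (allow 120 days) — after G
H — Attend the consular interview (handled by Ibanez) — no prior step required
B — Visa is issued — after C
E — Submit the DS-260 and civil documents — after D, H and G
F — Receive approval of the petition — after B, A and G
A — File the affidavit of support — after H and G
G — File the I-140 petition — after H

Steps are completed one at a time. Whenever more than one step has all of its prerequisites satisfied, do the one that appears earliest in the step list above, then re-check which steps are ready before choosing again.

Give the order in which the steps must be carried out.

H, G, D, C, B, E, A, F

H is the only step with nothing outstanding, so it goes first.
G is the only step now ready → G.
Now D and A have their prerequisites met. D is listed earlier, so D next.
Ready: C, E and A. C is listed earlier → C.
Now B, E and A have their prerequisites met. B is listed earlier, so B next.
Now E and A have their prerequisites met. E is listed earlier, so E next.
A needed H and G, now all done → A.
That leaves F as the only ready step → F.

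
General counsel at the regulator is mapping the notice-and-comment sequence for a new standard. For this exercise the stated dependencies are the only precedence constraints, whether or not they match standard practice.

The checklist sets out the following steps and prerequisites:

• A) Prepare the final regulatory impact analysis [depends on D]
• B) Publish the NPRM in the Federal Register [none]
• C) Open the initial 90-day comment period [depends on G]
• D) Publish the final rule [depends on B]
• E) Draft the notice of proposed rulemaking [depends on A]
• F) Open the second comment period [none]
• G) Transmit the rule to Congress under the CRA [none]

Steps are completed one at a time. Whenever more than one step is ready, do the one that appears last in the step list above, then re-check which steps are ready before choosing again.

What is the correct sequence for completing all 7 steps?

G, F and B have no prerequisites; G is listed later, so G is first.
C now also ready, so the ready set is {F, C, B}; F is listed later → F.
Ready: C and B. C is listed later → C.
B is the only step now ready → B.
Next only D has its prerequisites met → D.
A needed D, now all done → A.
E is the only step now ready → E.

G → F → C → B → D → A → E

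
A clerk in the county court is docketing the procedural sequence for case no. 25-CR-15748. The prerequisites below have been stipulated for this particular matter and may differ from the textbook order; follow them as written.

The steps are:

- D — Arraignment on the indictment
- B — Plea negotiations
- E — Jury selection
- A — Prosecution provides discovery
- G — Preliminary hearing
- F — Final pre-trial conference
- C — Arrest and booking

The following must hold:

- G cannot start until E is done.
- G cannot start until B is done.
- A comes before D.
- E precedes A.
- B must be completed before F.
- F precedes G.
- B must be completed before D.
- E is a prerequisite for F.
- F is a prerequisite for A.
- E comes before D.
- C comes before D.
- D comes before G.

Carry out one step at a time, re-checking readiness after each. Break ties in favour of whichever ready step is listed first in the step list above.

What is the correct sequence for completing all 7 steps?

Nothing is required for B, E and C. B is listed earlier → B first.
Now E and C have their prerequisites met. E is listed earlier, so E next.
F now also ready, so the ready set is {F, C}; F is listed earlier → F.
A now also ready, so the ready set is {A, C}; A is listed earlier → A.
C is the only step now ready → C.
That leaves D as the only ready step → D.
That leaves G as the only ready step → G.

B E F A C D G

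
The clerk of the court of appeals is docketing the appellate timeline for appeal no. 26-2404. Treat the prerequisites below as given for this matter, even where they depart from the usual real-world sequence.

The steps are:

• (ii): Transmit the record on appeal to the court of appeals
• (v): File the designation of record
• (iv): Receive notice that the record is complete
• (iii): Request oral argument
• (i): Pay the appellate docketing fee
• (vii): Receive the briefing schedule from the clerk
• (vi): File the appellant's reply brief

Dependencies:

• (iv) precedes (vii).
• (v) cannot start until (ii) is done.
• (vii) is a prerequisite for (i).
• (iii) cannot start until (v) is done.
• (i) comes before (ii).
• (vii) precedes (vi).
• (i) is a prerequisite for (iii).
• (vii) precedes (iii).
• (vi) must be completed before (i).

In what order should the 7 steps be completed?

(iv) → (vii) → (vi) → (i) → (ii) → (v) → (iii)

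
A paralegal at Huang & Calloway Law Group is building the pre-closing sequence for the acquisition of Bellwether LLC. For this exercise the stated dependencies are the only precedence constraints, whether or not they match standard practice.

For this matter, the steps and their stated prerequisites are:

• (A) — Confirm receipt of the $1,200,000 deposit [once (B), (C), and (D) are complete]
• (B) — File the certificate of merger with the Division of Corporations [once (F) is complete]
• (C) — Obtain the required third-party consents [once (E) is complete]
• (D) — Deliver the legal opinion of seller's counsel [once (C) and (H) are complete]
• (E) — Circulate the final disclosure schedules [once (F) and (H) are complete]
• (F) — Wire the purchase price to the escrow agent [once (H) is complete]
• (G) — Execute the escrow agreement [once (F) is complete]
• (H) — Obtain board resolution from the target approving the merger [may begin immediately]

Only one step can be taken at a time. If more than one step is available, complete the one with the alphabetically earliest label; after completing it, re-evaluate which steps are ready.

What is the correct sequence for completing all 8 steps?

(H), (F), (B), (E), (C), (D), (A), (G)

(H) is the only step with nothing outstanding, so it goes first.
That leaves (F) as the only ready step → (F).
(B), (E) and (G) are all available; (B) has the earlier label → (B).
Now (E) and (G) have their prerequisites met. (E) has the earlier label, so (E) next.
(C) and (G) are both available; (C) has the earlier label → (C).
(D) now also ready, so the ready set is {(D), (G)}; (D) has the earlier label → (D).
(A) and (G) are both available; (A) has the earlier label → (A).
(G) needed (F), now all done → (G).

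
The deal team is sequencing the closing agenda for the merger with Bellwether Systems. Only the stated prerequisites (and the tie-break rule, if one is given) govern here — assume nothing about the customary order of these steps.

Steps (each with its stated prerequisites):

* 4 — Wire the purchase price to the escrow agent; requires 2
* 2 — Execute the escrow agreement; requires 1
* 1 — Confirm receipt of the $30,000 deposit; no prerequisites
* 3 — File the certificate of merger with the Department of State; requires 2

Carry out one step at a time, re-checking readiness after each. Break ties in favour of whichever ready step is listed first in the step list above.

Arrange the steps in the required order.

1, 2, 4, 3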